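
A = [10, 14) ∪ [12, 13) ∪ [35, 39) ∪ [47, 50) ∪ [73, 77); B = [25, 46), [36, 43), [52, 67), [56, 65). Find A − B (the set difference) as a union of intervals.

[10, 14) ∪ [47, 50) ∪ [73, 77)

Merge the first list: [10, 14), [35, 39), [47, 50), [73, 77).
Merge the second list: [25, 46), [52, 67).
[10, 14): no B overlap → unchanged.
[35, 39): fully covered by B → removed.
[47, 50): no B overlap → unchanged.
[73, 77): no B overlap → unchanged.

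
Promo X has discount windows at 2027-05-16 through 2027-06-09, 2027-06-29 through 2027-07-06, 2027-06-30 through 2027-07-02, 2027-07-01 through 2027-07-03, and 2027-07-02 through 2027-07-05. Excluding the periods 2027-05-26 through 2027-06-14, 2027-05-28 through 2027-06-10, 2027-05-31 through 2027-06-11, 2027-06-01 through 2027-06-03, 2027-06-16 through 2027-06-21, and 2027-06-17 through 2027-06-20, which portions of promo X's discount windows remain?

2027-05-16 through 2027-05-25, 2027-06-29 through 2027-07-06

A, merged: 2027-05-16 through 2027-06-09, 2027-06-29 through 2027-07-06.
B, merged: 2027-05-26 through 2027-06-14, 2027-06-16 through 2027-06-21.
2027-05-16 through 2027-06-09 minus B → 2027-05-16 through 2027-05-25.
2027-06-29 through 2027-07-06: no B overlap → unchanged.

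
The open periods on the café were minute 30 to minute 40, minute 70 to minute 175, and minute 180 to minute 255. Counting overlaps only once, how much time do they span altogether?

190 minutes

Merged: minute 30 to minute 40, minute 70 to minute 175, minute 180 to minute 255.
Lengths: 10 minutes + 105 minutes + 75 minutes = 190 minutes.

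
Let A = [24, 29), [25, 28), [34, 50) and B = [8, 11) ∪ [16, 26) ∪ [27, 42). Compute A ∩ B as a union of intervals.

[24, 26) ∪ [27, 29) ∪ [34, 42)

A, merged: [24, 29), [34, 50).
[24, 29) ∩ B → [24, 26), [27, 29).
[34, 50) ∩ B → [34, 42).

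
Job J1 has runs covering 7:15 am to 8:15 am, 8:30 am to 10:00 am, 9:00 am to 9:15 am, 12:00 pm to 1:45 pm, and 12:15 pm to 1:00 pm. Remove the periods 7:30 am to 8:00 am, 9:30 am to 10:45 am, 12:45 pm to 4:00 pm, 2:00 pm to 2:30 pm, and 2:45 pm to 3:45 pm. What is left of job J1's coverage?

A, merged: 7:15 am–8:15 am, 8:30 am–10:00 am, 12:00 pm–1:45 pm.
B, merged: 7:30 am–8:00 am, 9:30 am–10:45 am, 12:45 pm–4:00 pm.
7:15 am–8:15 am with B removed leaves 7:15 am–7:30 am, 8:00 am–8:15 am.
8:30 am–10:00 am with B removed leaves 8:30 am–9:30 am.
12:00 pm–1:45 pm with B removed leaves 12:00 pm–12:45 pm.

7:15 am–7:30 am, 8:00 am–8:15 am, 8:30 am–9:30 am, 12:00 pm–12:45 pm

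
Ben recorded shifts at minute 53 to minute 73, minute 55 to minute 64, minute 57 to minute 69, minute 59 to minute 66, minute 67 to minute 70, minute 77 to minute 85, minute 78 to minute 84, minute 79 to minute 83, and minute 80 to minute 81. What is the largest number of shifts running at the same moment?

4

Walk the sorted start/end points keeping a running depth.
The depth first hits 4 at minute 59.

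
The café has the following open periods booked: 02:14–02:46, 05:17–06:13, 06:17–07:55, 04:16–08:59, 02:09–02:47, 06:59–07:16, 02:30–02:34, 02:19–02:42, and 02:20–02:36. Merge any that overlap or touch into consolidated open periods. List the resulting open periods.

02:09–02:47, 04:16–08:59

Sort by start: 02:09–02:47, 02:14–02:46, 02:19–02:42, 02:20–02:36, 02:30–02:34, 04:16–08:59, 05:17–06:13, 06:17–07:55, 06:59–07:16.
02:14–02:46 overlaps/touches 02:09–02:47 → extend to 02:09–02:47.
02:19–02:42 overlaps/touches 02:09–02:47 → extend to 02:09–02:47.
02:20–02:36 overlaps/touches 02:09–02:47 → extend to 02:09–02:47.
02:30–02:34 overlaps/touches 02:09–02:47 → extend to 02:09–02:47.
04:16–08:59 is disjoint → start new block.
05:17–06:13 overlaps/touches 04:16–08:59 → extend to 04:16–08:59.
06:17–07:55 overlaps/touches 04:16–08:59 → extend to 04:16–08:59.
06:59–07:16 overlaps/touches 04:16–08:59 → extend to 04:16–08:59.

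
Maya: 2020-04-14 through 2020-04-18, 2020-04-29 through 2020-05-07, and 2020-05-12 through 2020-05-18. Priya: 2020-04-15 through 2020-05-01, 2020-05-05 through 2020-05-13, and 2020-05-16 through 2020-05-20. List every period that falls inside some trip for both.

2020-04-14 through 2020-04-18 overlaps B on 2020-04-15 through 2020-04-18.
2020-04-29 through 2020-05-07 overlaps B on 2020-04-29 through 2020-05-01, 2020-05-05 through 2020-05-07.
2020-05-12 through 2020-05-18 overlaps B on 2020-05-12 through 2020-05-13, 2020-05-16 through 2020-05-18.

2020-04-15 through 2020-04-18, 2020-04-29 through 2020-05-01, 2020-05-05 through 2020-05-07, 2020-05-12 through 2020-05-13, 2020-05-16 through 2020-05-18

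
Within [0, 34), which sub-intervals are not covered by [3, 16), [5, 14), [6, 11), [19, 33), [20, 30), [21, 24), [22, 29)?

[0, 3) ∪ [16, 19) ∪ [33, 34)

Covered (merged): [3, 16), [19, 33).
Uncovered inside [0, 34): [0, 3), [16, 19), [33, 34).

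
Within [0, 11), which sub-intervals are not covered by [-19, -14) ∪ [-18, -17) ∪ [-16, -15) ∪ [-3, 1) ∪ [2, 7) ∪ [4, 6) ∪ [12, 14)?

[1, 2) ∪ [7, 11)

Covered (merged): [-19, -14), [-3, 1), [2, 7), [12, 14).
Complement within [0, 11): [1, 2), [7, 11).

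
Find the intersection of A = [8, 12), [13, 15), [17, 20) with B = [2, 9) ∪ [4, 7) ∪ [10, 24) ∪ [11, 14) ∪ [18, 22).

Merge the second list: [2, 9), [10, 24).
[8, 12) overlaps B on [8, 9), [10, 12).
[13, 15) overlaps B on [13, 15).
[17, 20) overlaps B on [17, 20).

[8, 9) ∪ [10, 12) ∪ [13, 15) ∪ [17, 20)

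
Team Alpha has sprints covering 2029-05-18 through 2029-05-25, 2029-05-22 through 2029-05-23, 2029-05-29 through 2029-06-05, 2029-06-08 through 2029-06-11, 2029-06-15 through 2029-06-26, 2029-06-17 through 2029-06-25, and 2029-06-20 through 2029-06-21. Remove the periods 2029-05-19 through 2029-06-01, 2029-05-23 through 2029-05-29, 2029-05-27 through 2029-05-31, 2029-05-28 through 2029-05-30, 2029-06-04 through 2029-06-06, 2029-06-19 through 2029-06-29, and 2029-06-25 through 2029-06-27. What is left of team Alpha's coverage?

A, merged: 2029-05-18 through 2029-05-25, 2029-05-29 through 2029-06-05, 2029-06-08 through 2029-06-11, 2029-06-15 through 2029-06-26.
B, merged: 2029-05-19 through 2029-06-01, 2029-06-04 through 2029-06-06, 2029-06-19 through 2029-06-29.
2029-05-18 through 2029-05-25 \ B = 2029-05-18 through 2029-05-18.
2029-05-29 through 2029-06-05 \ B = 2029-06-02 through 2029-06-03.
2029-06-08 through 2029-06-11: nothing removed.
2029-06-15 through 2029-06-26 \ B = 2029-06-15 through 2029-06-18.

2029-05-18 through 2029-05-18, 2029-06-02 through 2029-06-03, 2029-06-08 through 2029-06-11, 2029-06-15 through 2029-06-18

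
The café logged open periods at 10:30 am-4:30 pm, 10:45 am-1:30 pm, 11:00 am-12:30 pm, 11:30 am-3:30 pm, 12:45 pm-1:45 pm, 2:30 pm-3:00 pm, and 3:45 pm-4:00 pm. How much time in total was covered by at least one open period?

Merged: 10:30 am–4:30 pm.
Length: 6 h.

6 h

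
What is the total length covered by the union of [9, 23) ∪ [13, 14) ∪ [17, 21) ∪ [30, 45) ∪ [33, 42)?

29

Merged: [9, 23), [30, 45).
Lengths: 14 + 15 = 29.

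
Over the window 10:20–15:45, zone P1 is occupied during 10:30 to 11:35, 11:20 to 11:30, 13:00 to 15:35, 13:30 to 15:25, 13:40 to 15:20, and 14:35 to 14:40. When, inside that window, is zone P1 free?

10:20-10:30, 11:35-13:00, 15:35-15:45

After merging, the occupied span is 10:30-11:35, 13:00-15:35.
Uncovered inside 10:20-15:45: 10:20-10:30, 11:35-13:00, 15:35-15:45.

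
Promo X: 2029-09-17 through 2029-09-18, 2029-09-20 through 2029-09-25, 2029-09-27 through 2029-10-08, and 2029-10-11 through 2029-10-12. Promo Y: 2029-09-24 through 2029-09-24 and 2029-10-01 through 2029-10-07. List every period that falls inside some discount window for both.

2029-09-24 through 2029-09-24, 2029-10-01 through 2029-10-07

2029-09-17 through 2029-09-18: no overlap with the second set.
2029-09-20 through 2029-09-25 meets the second set on 2029-09-24 through 2029-09-24.
2029-09-27 through 2029-10-08 meets the second set on 2029-10-01 through 2029-10-07.
2029-10-11 through 2029-10-12: no overlap with the second set.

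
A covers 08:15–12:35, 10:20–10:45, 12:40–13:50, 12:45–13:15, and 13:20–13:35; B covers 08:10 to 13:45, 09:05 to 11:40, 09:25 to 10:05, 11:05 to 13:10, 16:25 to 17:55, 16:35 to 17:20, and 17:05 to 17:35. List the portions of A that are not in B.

13:45–13:50

Merge the first list: 08:15–12:35, 12:40–13:50.
Merge the second list: 08:10–13:45, 16:25–17:55.
08:15–12:35 lies entirely inside B → drops out.
12:40–13:50 with B removed leaves 13:45–13:50.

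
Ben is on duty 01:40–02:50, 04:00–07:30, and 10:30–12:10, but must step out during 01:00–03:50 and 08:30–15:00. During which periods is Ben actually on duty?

04:00–07:30

01:40–02:50: entirely removed.
04:00–07:30: nothing removed.
10:30–12:10: entirely removed.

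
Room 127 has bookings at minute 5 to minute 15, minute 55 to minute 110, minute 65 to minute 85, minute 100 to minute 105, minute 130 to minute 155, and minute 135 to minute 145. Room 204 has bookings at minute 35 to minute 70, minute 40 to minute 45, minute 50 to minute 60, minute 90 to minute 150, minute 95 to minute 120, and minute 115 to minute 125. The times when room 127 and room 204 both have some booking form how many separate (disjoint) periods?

A, merged: minute 5 to minute 15, minute 55 to minute 110, minute 130 to minute 155.
B, merged: minute 35 to minute 70, minute 90 to minute 150.
A ∩ B = minute 55 to minute 70, minute 90 to minute 110, minute 130 to minute 150.
That is 3 disjoint pieces.

3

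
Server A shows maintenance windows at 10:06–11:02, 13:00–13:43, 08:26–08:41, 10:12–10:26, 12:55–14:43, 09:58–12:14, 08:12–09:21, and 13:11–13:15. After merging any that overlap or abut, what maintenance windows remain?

08:12-09:21, 09:58-12:14, 12:55-14:43

Sort by start: 08:12-09:21, 08:26-08:41, 09:58-12:14, 10:06-11:02, 10:12-10:26, 12:55-14:43, 13:00-13:43, 13:11-13:15.
08:26-08:41 overlaps/touches 08:12-09:21 → extend to 08:12-09:21.
09:58-12:14 is disjoint → start new block.
10:06-11:02 overlaps/touches 09:58-12:14 → extend to 09:58-12:14.
10:12-10:26 overlaps/touches 09:58-12:14 → extend to 09:58-12:14.
12:55-14:43 is disjoint → start new block.
13:00-13:43 overlaps/touches 12:55-14:43 → extend to 12:55-14:43.
13:11-13:15 overlaps/touches 12:55-14:43 → extend to 12:55-14:43.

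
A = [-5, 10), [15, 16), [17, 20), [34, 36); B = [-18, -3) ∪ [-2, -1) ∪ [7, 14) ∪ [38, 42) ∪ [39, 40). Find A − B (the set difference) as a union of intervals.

[-3, -2) ∪ [-1, 7) ∪ [15, 16) ∪ [17, 20) ∪ [34, 36)

Second set merges to [-18, -3), [-2, -1), [7, 14), [38, 42).
[-5, 10) minus B → [-3, -2), [-1, 7).
[15, 16): no B overlap → unchanged.
[17, 20): no B overlap → unchanged.
[34, 36): no B overlap → unchanged.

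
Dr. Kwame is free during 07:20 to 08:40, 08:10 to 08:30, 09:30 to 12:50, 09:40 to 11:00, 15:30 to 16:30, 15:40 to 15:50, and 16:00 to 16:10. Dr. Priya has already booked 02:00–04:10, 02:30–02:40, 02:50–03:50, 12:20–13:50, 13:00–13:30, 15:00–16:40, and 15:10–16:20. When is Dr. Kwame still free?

07:20–08:40, 09:30–12:20

A, merged: 07:20–08:40, 09:30–12:50, 15:30–16:30.
B, merged: 02:00–04:10, 12:20–13:50, 15:00–16:40.
07:20–08:40: nothing removed.
09:30–12:50 \ B = 09:30–12:20.
15:30–16:30: entirely removed.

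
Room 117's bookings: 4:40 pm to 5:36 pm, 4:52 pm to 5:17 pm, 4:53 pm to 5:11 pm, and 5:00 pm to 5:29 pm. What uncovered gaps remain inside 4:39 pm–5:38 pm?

The merged coverage is 4:40 pm–5:36 pm.
Gaps within 4:39 pm–5:38 pm: 4:39 pm–4:40 pm, 5:36 pm–5:38 pm.

4:39 pm–4:40 pm, 5:36 pm–5:38 pm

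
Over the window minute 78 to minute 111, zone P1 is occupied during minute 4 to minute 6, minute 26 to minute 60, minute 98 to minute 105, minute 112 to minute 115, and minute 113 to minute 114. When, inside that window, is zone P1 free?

The merged coverage is minute 4 to minute 6, minute 26 to minute 60, minute 98 to minute 105, minute 112 to minute 115.
Complement within minute 78 to minute 111: minute 78 to minute 98, minute 105 to minute 111.

minute 78 to minute 98, minute 105 to minute 111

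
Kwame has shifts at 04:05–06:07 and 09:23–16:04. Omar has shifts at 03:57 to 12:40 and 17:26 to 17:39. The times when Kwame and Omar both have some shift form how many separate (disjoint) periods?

A ∩ B = 04:05–06:07, 09:23–12:40.
That is 2 disjoint pieces.

2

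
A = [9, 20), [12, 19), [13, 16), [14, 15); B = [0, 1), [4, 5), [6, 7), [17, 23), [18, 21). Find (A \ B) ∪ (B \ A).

[0, 1) ∪ [4, 5) ∪ [6, 7) ∪ [9, 17) ∪ [20, 23)

First set merges to [9, 20).
Second set merges to [0, 1), [4, 5), [6, 7), [17, 23).
A \ B = [9, 17).
B \ A = [0, 1), [4, 5), [6, 7), [20, 23).
Union of the two gives the symmetric difference.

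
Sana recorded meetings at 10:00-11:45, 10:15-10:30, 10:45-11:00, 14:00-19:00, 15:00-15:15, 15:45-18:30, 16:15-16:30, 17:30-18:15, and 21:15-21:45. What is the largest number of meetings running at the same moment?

At 16:15, 3 of the intervals are simultaneously active.
No point has more.

3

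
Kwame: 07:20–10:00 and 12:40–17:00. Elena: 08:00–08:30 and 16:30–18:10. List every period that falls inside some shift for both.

08:00–08:30, 16:30–17:00

07:20–10:00 ∩ B → 08:00–08:30.
12:40–17:00 ∩ B → 16:30–17:00.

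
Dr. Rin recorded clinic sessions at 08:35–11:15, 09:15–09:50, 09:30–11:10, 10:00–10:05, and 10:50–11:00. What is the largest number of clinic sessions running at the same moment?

3

Sweep endpoints in order; track running count of active intervals.
Peak of 3 reached at 09:30.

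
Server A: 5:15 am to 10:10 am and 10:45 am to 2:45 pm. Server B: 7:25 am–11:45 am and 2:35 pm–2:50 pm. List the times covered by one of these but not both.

5:15 am–7:25 am, 10:10 am–10:45 am, 11:45 am–2:35 pm, 2:45 pm–2:50 pm

Only in the first: 5:15 am–7:25 am, 11:45 am–2:35 pm.
Only in the second: 10:10 am–10:45 am, 2:45 pm–2:50 pm.
Together these are the periods covered by exactly one.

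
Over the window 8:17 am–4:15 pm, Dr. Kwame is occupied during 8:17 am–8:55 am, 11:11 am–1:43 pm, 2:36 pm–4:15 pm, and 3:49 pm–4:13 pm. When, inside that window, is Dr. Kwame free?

The merged coverage is 8:17 am–8:55 am, 11:11 am–1:43 pm, 2:36 pm–4:15 pm.
Gaps within 8:17 am–4:15 pm: 8:55 am–11:11 am, 1:43 pm–2:36 pm.

8:55 am–11:11 am, 1:43 pm–2:36 pm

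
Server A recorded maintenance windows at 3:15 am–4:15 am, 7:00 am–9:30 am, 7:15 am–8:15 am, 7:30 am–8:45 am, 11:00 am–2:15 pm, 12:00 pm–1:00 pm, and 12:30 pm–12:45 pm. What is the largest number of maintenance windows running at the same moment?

At 7:30 am, 3 of the intervals are simultaneously active.
No point has more.

3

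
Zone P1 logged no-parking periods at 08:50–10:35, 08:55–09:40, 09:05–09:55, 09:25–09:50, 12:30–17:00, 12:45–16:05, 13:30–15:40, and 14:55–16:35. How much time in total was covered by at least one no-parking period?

Merged: 08:50–10:35, 12:30–17:00.
Lengths: 1 h 45 min + 4 h 30 min = 6 h 15 min.

6 h 15 min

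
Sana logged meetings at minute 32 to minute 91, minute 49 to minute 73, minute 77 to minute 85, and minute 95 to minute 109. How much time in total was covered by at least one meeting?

73 minutes

Merged: minute 32 to minute 91, minute 95 to minute 109.
Lengths: 59 minutes + 14 minutes = 73 minutes.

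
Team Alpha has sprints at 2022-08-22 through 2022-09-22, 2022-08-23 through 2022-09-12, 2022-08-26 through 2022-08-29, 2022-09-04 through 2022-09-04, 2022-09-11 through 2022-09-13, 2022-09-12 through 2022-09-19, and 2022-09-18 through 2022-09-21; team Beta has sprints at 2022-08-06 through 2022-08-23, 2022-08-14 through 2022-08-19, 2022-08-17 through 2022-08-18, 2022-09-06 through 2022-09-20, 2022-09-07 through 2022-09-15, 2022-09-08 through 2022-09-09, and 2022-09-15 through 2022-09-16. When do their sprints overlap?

2022-08-22 through 2022-08-23, 2022-09-06 through 2022-09-20

Merge the first list: 2022-08-22 through 2022-09-22.
Merge the second list: 2022-08-06 through 2022-08-23, 2022-09-06 through 2022-09-20.
2022-08-22 through 2022-09-22 ∩ B → 2022-08-22 through 2022-08-23, 2022-09-06 through 2022-09-20.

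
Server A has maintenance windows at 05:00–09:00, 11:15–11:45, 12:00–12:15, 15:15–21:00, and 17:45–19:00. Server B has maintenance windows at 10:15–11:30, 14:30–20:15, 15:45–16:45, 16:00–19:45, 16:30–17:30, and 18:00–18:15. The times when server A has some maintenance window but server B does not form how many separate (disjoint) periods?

4

First set merges to 05:00–09:00, 11:15–11:45, 12:00–12:15, 15:15–21:00.
Second set merges to 10:15–11:30, 14:30–20:15.
A \ B = 05:00–09:00, 11:30–11:45, 12:00–12:15, 20:15–21:00.
That is 4 disjoint pieces.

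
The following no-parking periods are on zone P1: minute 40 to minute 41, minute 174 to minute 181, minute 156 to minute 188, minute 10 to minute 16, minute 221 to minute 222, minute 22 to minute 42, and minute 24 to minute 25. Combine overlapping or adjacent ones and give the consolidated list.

Sort by start: minute 10 to minute 16, minute 22 to minute 42, minute 24 to minute 25, minute 40 to minute 41, minute 156 to minute 188, minute 174 to minute 181, minute 221 to minute 222.
minute 22 to minute 42 is disjoint → start new block.
minute 24 to minute 25 overlaps/touches minute 22 to minute 42 → extend to minute 22 to minute 42.
minute 40 to minute 41 overlaps/touches minute 22 to minute 42 → extend to minute 22 to minute 42.
minute 156 to minute 188 is disjoint → start new block.
minute 174 to minute 181 overlaps/touches minute 156 to minute 188 → extend to minute 156 to minute 188.
minute 221 to minute 222 is disjoint → start new block.

minute 10 to minute 16, minute 22 to minute 42, minute 156 to minute 188, minute 221 to minute 222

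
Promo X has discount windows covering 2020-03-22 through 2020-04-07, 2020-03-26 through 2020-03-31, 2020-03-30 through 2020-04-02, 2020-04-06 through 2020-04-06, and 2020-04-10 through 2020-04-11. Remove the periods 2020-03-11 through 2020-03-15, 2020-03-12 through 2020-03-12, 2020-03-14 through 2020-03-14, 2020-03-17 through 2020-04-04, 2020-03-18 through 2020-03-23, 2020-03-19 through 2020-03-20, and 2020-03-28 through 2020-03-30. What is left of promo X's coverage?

A, merged: 2020-03-22 through 2020-04-07, 2020-04-10 through 2020-04-11.
B, merged: 2020-03-11 through 2020-03-15, 2020-03-17 through 2020-04-04.
2020-03-22 through 2020-04-07 \ B = 2020-04-05 through 2020-04-07.
2020-04-10 through 2020-04-11: nothing removed.

2020-04-05 through 2020-04-07, 2020-04-10 through 2020-04-11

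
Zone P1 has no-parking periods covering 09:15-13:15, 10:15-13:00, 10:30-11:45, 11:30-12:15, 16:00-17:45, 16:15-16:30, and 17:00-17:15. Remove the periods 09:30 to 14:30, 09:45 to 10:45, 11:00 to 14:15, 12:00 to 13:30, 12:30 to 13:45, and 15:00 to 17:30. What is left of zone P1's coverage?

First set merges to 09:15-13:15, 16:00-17:45.
Second set merges to 09:30-14:30, 15:00-17:30.
09:15-13:15 with B removed leaves 09:15-09:30.
16:00-17:45 with B removed leaves 17:30-17:45.

09:15-09:30, 17:30-17:45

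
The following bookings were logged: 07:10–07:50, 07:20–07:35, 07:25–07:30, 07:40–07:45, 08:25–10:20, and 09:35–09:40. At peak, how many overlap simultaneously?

3

Walk the sorted start/end points keeping a running depth.
The depth first hits 3 at 07:25.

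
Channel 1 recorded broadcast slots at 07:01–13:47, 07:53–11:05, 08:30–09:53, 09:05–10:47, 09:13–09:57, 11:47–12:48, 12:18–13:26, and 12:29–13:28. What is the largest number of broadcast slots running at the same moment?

5

Walk the sorted start/end points keeping a running depth.
The depth first hits 5 at 09:13.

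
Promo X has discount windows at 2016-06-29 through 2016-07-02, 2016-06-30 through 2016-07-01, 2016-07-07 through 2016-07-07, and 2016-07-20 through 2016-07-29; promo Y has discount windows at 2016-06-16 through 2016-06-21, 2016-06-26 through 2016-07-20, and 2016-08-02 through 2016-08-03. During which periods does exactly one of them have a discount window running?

First set merges to 2016-06-29 through 2016-07-02, 2016-07-07 through 2016-07-07, 2016-07-20 through 2016-07-29.
A but not B: 2016-07-21 through 2016-07-29.
B but not A: 2016-06-16 through 2016-06-21, 2016-06-26 through 2016-06-28, 2016-07-03 through 2016-07-06, 2016-07-08 through 2016-07-19, 2016-08-02 through 2016-08-03.
Combining gives A △ B.

2016-06-16 through 2016-06-21, 2016-06-26 through 2016-06-28, 2016-07-03 through 2016-07-06, 2016-07-08 through 2016-07-19, 2016-07-21 through 2016-07-29, 2016-08-02 through 2016-08-03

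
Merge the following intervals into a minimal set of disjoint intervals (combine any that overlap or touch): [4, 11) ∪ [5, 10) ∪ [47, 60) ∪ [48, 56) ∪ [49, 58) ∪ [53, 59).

[4, 11) ∪ [47, 60)

[5, 10) overlaps/touches [4, 11) → extend to [4, 11).
[47, 60) is disjoint → start new block.
[48, 56) overlaps/touches [47, 60) → extend to [47, 60).
[49, 58) overlaps/touches [47, 60) → extend to [47, 60).
[53, 59) overlaps/touches [47, 60) → extend to [47, 60).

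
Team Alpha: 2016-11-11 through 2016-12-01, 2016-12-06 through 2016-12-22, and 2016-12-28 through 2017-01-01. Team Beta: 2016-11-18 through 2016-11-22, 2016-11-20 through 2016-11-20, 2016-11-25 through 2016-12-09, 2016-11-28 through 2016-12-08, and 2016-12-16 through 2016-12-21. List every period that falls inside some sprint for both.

2016-11-18 through 2016-11-22, 2016-11-25 through 2016-12-01, 2016-12-06 through 2016-12-09, 2016-12-16 through 2016-12-21

Merge the second list: 2016-11-18 through 2016-11-22, 2016-11-25 through 2016-12-09, 2016-12-16 through 2016-12-21.
2016-11-11 through 2016-12-01 ∩ B → 2016-11-18 through 2016-11-22, 2016-11-25 through 2016-12-01.
2016-12-06 through 2016-12-22 ∩ B → 2016-12-06 through 2016-12-09, 2016-12-16 through 2016-12-21.
2016-12-28 through 2017-01-01 meets no B interval.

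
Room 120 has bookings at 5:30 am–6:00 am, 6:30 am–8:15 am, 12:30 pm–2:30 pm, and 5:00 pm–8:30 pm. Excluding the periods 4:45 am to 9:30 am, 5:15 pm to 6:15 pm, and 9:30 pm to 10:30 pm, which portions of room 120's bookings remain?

5:30 am–6:00 am: fully covered by B → removed.
6:30 am–8:15 am: fully covered by B → removed.
12:30 pm–2:30 pm: no B overlap → unchanged.
5:00 pm–8:30 pm minus B → 5:00 pm–5:15 pm, 6:15 pm–8:30 pm.

12:30 pm–2:30 pm, 5:00 pm–5:15 pm, 6:15 pm–8:30 pm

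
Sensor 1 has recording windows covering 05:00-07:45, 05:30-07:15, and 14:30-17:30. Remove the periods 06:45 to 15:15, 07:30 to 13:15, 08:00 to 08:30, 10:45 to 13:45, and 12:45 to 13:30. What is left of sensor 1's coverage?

05:00–06:45, 15:15–17:30

A, merged: 05:00–07:45, 14:30–17:30.
B, merged: 06:45–15:15.
05:00–07:45 \ B = 05:00–06:45.
14:30–17:30 \ B = 15:15–17:30.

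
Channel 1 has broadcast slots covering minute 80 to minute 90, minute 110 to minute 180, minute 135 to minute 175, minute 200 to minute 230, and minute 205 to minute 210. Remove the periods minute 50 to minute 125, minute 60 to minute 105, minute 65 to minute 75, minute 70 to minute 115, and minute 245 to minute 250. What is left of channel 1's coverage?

First set merges to minute 80 to minute 90, minute 110 to minute 180, minute 200 to minute 230.
Second set merges to minute 50 to minute 125, minute 245 to minute 250.
minute 80 to minute 90: fully covered by B → removed.
minute 110 to minute 180 minus B → minute 125 to minute 180.
minute 200 to minute 230: no B overlap → unchanged.

minute 125 to minute 180, minute 200 to minute 230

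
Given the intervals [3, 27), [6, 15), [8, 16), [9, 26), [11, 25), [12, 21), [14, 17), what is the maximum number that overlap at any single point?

7

Walk the sorted start/end points keeping a running depth.
The depth first hits 7 at 14.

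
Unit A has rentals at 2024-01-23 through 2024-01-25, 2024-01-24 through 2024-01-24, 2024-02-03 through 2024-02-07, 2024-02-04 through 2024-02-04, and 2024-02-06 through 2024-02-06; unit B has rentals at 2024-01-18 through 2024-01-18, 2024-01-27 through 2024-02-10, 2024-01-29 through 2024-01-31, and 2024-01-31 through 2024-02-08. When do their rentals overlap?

2024-02-03 through 2024-02-07

A, merged: 2024-01-23 through 2024-01-25, 2024-02-03 through 2024-02-07.
B, merged: 2024-01-18 through 2024-01-18, 2024-01-27 through 2024-02-10.
2024-01-23 through 2024-01-25 meets no B interval.
2024-02-03 through 2024-02-07 ∩ B → 2024-02-03 through 2024-02-07.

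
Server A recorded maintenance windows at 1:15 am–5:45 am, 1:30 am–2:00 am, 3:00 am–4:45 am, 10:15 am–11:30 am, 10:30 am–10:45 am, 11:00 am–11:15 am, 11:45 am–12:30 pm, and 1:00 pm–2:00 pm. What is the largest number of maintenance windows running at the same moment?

At 1:30 am, 2 of the intervals are simultaneously active.
No point has more.

2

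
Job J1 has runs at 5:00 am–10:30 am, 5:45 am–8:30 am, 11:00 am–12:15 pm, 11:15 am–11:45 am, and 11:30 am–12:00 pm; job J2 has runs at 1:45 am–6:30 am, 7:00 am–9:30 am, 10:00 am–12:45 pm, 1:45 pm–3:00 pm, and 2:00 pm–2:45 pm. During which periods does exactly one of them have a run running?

A, merged: 5:00 am–10:30 am, 11:00 am–12:15 pm.
B, merged: 1:45 am–6:30 am, 7:00 am–9:30 am, 10:00 am–12:45 pm, 1:45 pm–3:00 pm.
A \ B = 6:30 am–7:00 am, 9:30 am–10:00 am.
B \ A = 1:45 am–5:00 am, 10:30 am–11:00 am, 12:15 pm–12:45 pm, 1:45 pm–3:00 pm.
Union of the two gives the symmetric difference.

1:45 am–5:00 am, 6:30 am–7:00 am, 9:30 am–10:00 am, 10:30 am–11:00 am, 12:15 pm–12:45 pm, 1:45 pm–3:00 pm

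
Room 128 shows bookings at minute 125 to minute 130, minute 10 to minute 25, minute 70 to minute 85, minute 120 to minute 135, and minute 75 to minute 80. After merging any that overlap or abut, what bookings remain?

Sort by start: minute 10 to minute 25, minute 70 to minute 85, minute 75 to minute 80, minute 120 to minute 135, minute 125 to minute 130.
minute 70 to minute 85 is disjoint → start new block.
minute 75 to minute 80 overlaps/touches minute 70 to minute 85 → extend to minute 70 to minute 85.
minute 120 to minute 135 is disjoint → start new block.
minute 125 to minute 130 overlaps/touches minute 120 to minute 135 → extend to minute 120 to minute 135.

minute 10 to minute 25, minute 70 to minute 85, minute 120 to minute 135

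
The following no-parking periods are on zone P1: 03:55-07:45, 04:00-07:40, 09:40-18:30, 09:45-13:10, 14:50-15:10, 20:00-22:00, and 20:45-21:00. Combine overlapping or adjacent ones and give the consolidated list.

03:55–07:45, 09:40–18:30, 20:00–22:00

04:00–07:40 overlaps/touches 03:55–07:45 → extend to 03:55–07:45.
09:40–18:30 is disjoint → start new block.
09:45–13:10 overlaps/touches 09:40–18:30 → extend to 09:40–18:30.
14:50–15:10 overlaps/touches 09:40–18:30 → extend to 09:40–18:30.
20:00–22:00 is disjoint → start new block.
20:45–21:00 overlaps/touches 20:00–22:00 → extend to 20:00–22:00.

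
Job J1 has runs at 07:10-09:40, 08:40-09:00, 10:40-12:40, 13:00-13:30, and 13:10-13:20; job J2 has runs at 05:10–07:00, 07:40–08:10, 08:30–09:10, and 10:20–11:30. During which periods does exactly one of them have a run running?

05:10–07:00, 07:10–07:40, 08:10–08:30, 09:10–09:40, 10:20–10:40, 11:30–12:40, 13:00–13:30

Merge the first list: 07:10–09:40, 10:40–12:40, 13:00–13:30.
A but not B: 07:10–07:40, 08:10–08:30, 09:10–09:40, 11:30–12:40, 13:00–13:30.
B but not A: 05:10–07:00, 10:20–10:40.
Combining gives A △ B.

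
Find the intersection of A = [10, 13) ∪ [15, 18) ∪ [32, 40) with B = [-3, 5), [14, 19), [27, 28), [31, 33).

[15, 18) ∪ [32, 33)

[10, 13) meets no B interval.
[15, 18) ∩ B → [15, 18).
[32, 40) ∩ B → [32, 33).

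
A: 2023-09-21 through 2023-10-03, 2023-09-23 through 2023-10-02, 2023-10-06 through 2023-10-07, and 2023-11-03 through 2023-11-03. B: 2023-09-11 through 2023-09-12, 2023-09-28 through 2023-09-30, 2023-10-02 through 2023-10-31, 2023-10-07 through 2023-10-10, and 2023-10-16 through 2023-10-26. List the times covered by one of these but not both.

2023-09-11 through 2023-09-12, 2023-09-21 through 2023-09-27, 2023-10-01 through 2023-10-01, 2023-10-04 through 2023-10-05, 2023-10-08 through 2023-10-31, 2023-11-03 through 2023-11-03

First set merges to 2023-09-21 through 2023-10-03, 2023-10-06 through 2023-10-07, 2023-11-03 through 2023-11-03.
Second set merges to 2023-09-11 through 2023-09-12, 2023-09-28 through 2023-09-30, 2023-10-02 through 2023-10-31.
A but not B: 2023-09-21 through 2023-09-27, 2023-10-01 through 2023-10-01, 2023-11-03 through 2023-11-03.
B but not A: 2023-09-11 through 2023-09-12, 2023-10-04 through 2023-10-05, 2023-10-08 through 2023-10-31.
Combining gives A △ B.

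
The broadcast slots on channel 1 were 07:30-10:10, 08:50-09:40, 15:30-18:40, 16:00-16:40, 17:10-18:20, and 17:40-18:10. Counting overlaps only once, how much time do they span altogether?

5 h 50 min

Merged: 07:30-10:10, 15:30-18:40.
Lengths: 2 h 40 min + 3 h 10 min = 5 h 50 min.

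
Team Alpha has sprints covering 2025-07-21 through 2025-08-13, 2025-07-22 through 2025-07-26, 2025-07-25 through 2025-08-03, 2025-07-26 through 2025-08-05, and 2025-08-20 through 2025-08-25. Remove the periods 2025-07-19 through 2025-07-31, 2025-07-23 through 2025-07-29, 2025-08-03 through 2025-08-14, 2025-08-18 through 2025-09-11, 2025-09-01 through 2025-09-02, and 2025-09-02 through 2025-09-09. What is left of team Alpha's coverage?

A, merged: 2025-07-21 through 2025-08-13, 2025-08-20 through 2025-08-25.
B, merged: 2025-07-19 through 2025-07-31, 2025-08-03 through 2025-08-14, 2025-08-18 through 2025-09-11.
2025-07-21 through 2025-08-13 minus B → 2025-08-01 through 2025-08-02.
2025-08-20 through 2025-08-25: fully covered by B → removed.

2025-08-01 through 2025-08-02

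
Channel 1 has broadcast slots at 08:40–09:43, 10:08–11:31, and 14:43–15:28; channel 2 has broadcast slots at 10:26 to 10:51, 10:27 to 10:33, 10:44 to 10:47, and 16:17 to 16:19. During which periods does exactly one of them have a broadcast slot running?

B, merged: 10:26–10:51, 16:17–16:19.
A \ B = 08:40–09:43, 10:08–10:26, 10:51–11:31, 14:43–15:28.
B \ A = 16:17–16:19.
Union of the two gives the symmetric difference.

08:40–09:43, 10:08–10:26, 10:51–11:31, 14:43–15:28, 16:17–16:19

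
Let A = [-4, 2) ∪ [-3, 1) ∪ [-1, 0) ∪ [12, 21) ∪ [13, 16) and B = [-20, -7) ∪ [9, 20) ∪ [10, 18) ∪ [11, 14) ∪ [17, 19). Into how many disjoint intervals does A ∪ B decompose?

3

First set merges to [-4, 2), [12, 21).
Second set merges to [-20, -7), [9, 20).
A ∪ B = [-20, -7), [-4, 2), [9, 21).
That is 3 disjoint pieces.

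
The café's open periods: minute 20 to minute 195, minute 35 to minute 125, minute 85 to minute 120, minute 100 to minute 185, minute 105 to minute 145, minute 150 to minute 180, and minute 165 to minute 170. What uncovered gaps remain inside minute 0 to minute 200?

minute 0 to minute 20, minute 195 to minute 200

After merging, the occupied span is minute 20 to minute 195.
Complement within minute 0 to minute 200: minute 0 to minute 20, minute 195 to minute 200.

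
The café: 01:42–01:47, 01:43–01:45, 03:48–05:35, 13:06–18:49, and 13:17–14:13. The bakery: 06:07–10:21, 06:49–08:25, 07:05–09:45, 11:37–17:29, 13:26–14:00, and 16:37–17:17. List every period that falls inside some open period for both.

13:06–17:29

A, merged: 01:42–01:47, 03:48–05:35, 13:06–18:49.
B, merged: 06:07–10:21, 11:37–17:29.
01:42–01:47 meets no B interval.
03:48–05:35 meets no B interval.
13:06–18:49 ∩ B → 13:06–17:29.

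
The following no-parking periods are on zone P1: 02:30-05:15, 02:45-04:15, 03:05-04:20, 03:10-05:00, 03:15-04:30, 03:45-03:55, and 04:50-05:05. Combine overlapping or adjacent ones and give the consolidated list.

02:30-05:15

02:45-04:15 overlaps/touches 02:30-05:15 → extend to 02:30-05:15.
03:05-04:20 overlaps/touches 02:30-05:15 → extend to 02:30-05:15.
03:10-05:00 overlaps/touches 02:30-05:15 → extend to 02:30-05:15.
03:15-04:30 overlaps/touches 02:30-05:15 → extend to 02:30-05:15.
03:45-03:55 overlaps/touches 02:30-05:15 → extend to 02:30-05:15.
04:50-05:05 overlaps/touches 02:30-05:15 → extend to 02:30-05:15.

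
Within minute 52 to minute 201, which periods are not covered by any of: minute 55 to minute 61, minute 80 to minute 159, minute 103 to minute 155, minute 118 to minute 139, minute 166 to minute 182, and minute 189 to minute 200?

After merging, the occupied span is minute 55 to minute 61, minute 80 to minute 159, minute 166 to minute 182, minute 189 to minute 200.
Complement within minute 52 to minute 201: minute 52 to minute 55, minute 61 to minute 80, minute 159 to minute 166, minute 182 to minute 189, minute 200 to minute 201.

minute 52 to minute 55, minute 61 to minute 80, minute 159 to minute 166, minute 182 to minute 189, minute 200 to minute 201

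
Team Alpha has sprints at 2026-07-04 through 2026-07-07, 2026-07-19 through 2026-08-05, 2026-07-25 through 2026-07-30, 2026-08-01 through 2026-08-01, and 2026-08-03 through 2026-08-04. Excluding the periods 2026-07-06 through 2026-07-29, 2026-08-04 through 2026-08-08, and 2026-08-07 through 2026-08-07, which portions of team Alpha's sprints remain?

First set merges to 2026-07-04 through 2026-07-07, 2026-07-19 through 2026-08-05.
Second set merges to 2026-07-06 through 2026-07-29, 2026-08-04 through 2026-08-08.
2026-07-04 through 2026-07-07 minus B → 2026-07-04 through 2026-07-05.
2026-07-19 through 2026-08-05 minus B → 2026-07-30 through 2026-08-03.

2026-07-04 through 2026-07-05, 2026-07-30 through 2026-08-03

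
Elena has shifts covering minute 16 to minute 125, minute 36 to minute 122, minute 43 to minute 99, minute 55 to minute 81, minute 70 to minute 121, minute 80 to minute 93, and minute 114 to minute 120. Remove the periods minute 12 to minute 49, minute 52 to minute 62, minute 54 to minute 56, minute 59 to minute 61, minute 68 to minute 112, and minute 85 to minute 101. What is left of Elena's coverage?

A, merged: minute 16 to minute 125.
B, merged: minute 12 to minute 49, minute 52 to minute 62, minute 68 to minute 112.
minute 16 to minute 125 minus B → minute 49 to minute 52, minute 62 to minute 68, minute 112 to minute 125.

minute 49 to minute 52, minute 62 to minute 68, minute 112 to minute 125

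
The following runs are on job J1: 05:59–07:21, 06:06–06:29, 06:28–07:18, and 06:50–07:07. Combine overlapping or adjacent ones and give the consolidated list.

06:06–06:29 overlaps/touches 05:59–07:21 → extend to 05:59–07:21.
06:28–07:18 overlaps/touches 05:59–07:21 → extend to 05:59–07:21.
06:50–07:07 overlaps/touches 05:59–07:21 → extend to 05:59–07:21.

05:59–07:21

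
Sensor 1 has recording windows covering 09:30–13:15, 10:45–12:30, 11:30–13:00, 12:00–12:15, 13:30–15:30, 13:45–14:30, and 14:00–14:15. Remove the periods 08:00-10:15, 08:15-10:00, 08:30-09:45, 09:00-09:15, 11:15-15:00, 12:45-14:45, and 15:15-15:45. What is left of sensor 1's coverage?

A, merged: 09:30-13:15, 13:30-15:30.
B, merged: 08:00-10:15, 11:15-15:00, 15:15-15:45.
09:30-13:15 minus B → 10:15-11:15.
13:30-15:30 minus B → 15:00-15:15.

10:15-11:15, 15:00-15:15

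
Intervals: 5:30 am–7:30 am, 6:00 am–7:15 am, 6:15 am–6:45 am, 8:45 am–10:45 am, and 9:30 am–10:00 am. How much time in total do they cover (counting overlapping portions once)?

Merged: 5:30 am–7:30 am, 8:45 am–10:45 am.
Lengths: 2 h + 2 h = 4 h.

4 h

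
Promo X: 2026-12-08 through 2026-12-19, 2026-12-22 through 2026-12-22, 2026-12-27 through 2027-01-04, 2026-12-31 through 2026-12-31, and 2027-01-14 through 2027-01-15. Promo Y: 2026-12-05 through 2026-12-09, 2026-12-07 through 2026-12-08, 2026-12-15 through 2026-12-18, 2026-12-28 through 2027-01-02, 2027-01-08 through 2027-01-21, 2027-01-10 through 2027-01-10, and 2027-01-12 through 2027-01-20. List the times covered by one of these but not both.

Merge the first list: 2026-12-08 through 2026-12-19, 2026-12-22 through 2026-12-22, 2026-12-27 through 2027-01-04, 2027-01-14 through 2027-01-15.
Merge the second list: 2026-12-05 through 2026-12-09, 2026-12-15 through 2026-12-18, 2026-12-28 through 2027-01-02, 2027-01-08 through 2027-01-21.
A but not B: 2026-12-10 through 2026-12-14, 2026-12-19 through 2026-12-19, 2026-12-22 through 2026-12-22, 2026-12-27 through 2026-12-27, 2027-01-03 through 2027-01-04.
B but not A: 2026-12-05 through 2026-12-07, 2027-01-08 through 2027-01-13, 2027-01-16 through 2027-01-21.
Combining gives A △ B.

2026-12-05 through 2026-12-07, 2026-12-10 through 2026-12-14, 2026-12-19 through 2026-12-19, 2026-12-22 through 2026-12-22, 2026-12-27 through 2026-12-27, 2027-01-03 through 2027-01-04, 2027-01-08 through 2027-01-13, 2027-01-16 through 2027-01-21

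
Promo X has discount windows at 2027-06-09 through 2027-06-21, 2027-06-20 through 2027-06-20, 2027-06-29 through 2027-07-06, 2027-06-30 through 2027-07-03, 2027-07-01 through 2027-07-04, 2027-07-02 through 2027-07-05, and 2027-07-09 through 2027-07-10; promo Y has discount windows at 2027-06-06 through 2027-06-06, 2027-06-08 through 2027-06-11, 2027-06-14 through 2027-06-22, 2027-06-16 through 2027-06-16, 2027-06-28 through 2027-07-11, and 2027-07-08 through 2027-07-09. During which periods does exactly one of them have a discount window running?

2027-06-06 through 2027-06-06, 2027-06-08 through 2027-06-08, 2027-06-12 through 2027-06-13, 2027-06-22 through 2027-06-22, 2027-06-28 through 2027-06-28, 2027-07-07 through 2027-07-08, 2027-07-11 through 2027-07-11

Merge the first list: 2027-06-09 through 2027-06-21, 2027-06-29 through 2027-07-06, 2027-07-09 through 2027-07-10.
Merge the second list: 2027-06-06 through 2027-06-06, 2027-06-08 through 2027-06-11, 2027-06-14 through 2027-06-22, 2027-06-28 through 2027-07-11.
Only in the first: 2027-06-12 through 2027-06-13.
Only in the second: 2027-06-06 through 2027-06-06, 2027-06-08 through 2027-06-08, 2027-06-22 through 2027-06-22, 2027-06-28 through 2027-06-28, 2027-07-07 through 2027-07-08, 2027-07-11 through 2027-07-11.
Together these are the periods covered by exactly one.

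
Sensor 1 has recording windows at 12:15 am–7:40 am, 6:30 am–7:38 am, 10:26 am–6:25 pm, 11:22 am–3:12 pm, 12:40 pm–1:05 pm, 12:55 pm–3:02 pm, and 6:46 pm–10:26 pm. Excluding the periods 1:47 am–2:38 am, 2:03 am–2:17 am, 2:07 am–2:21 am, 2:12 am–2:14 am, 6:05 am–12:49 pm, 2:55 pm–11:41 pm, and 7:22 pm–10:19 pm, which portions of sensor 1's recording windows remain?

First set merges to 12:15 am-7:40 am, 10:26 am-6:25 pm, 6:46 pm-10:26 pm.
Second set merges to 1:47 am-2:38 am, 6:05 am-12:49 pm, 2:55 pm-11:41 pm.
12:15 am-7:40 am \ B = 12:15 am-1:47 am, 2:38 am-6:05 am.
10:26 am-6:25 pm \ B = 12:49 pm-2:55 pm.
6:46 pm-10:26 pm: entirely removed.

12:15 am-1:47 am, 2:38 am-6:05 am, 12:49 pm-2:55 pm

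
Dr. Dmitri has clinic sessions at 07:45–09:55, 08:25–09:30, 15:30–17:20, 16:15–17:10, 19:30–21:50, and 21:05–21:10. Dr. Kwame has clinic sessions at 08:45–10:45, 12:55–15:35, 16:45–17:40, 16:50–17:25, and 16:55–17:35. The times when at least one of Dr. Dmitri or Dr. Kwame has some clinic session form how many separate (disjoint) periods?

First set merges to 07:45–09:55, 15:30–17:20, 19:30–21:50.
Second set merges to 08:45–10:45, 12:55–15:35, 16:45–17:40.
A ∪ B = 07:45–10:45, 12:55–17:40, 19:30–21:50.
That is 3 disjoint pieces.

3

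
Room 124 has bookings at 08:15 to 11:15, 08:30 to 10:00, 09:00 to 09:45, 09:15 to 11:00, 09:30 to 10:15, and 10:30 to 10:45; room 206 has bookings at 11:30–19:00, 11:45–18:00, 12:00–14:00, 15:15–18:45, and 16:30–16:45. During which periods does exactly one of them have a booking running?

Merge the first list: 08:15-11:15.
Merge the second list: 11:30-19:00.
A \ B = 08:15-11:15.
B \ A = 11:30-19:00.
Union of the two gives the symmetric difference.

08:15-11:15, 11:30-19:00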